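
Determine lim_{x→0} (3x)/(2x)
Both numerator and denominator → 0 as x → 0; this is a 0/0 indeterminate form.
Expand each to leading order near x = 0: numerator ~ 3·x, denominator ~ 2·x.
The limit of the ratio is 3/2.

Final answer: 3/2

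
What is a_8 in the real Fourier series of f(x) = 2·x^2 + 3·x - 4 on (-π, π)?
a_8 = (1/π) ∫_{-π}^{π} f(x)·cos(8x) dx.
Evaluate the integral (use parity and integration by parts as needed): a_8 = 1/8.

Final answer: 1/8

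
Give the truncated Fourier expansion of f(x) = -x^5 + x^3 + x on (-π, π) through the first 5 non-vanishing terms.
(-250 - 2·π^4 + 42·π^2)·sin(x) + (-6·π^2 + 8 + π^4)·sin(2·x) + (-2·π^4/3 - 62/81 + 58·π^2/27)·sin(3·x) + (-9·π^2/8 - 5/64 + π^4/2)·sin(4·x) + (-2·π^4/5 + 142/625 + 18·π^2/25)·sin(5·x)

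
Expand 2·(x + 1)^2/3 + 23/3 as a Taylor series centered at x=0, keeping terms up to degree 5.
2·x^2/3 + 4·x/3 + 25/3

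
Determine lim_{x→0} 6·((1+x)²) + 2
Direct substitution at x = 0 gives 8.

Final answer: 8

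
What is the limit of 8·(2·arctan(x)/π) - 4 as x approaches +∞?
Evaluate the dominant behaviour as x → +∞; each term tends to a finite value or vanishes.
Limit = 4.

Final answer: 4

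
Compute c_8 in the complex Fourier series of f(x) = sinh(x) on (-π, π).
Compute the real Fourier coefficients first: a_8 = 0, b_8 = -16·sinh(π)/(65·π).
Then c_8 = (a_8 − i·b_8)/2 = 8·i·sinh(π)/(65·π).

Final answer: 8·i·sinh(π)/(65·π)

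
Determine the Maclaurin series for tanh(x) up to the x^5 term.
2·x^5/15 - x^3/3 + x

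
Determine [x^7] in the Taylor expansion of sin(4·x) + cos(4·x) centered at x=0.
Expand to order 7: sin(4·x) + cos(4·x) = -1024·x^7/315 - 256·x^6/45 + 128·x^5/15 + 32·x^4/3 - 32·x^3/3 - 8·x^2 + 4·x + 1 + O(x^8).
The coefficient of x^7 is -1024/315.

Final answer: -1024/315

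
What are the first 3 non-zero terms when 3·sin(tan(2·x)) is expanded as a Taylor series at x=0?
-12·x^5/5 + 4·x^3 + 6·x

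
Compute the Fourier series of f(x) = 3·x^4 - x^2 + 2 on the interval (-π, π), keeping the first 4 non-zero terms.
(148 - 24·π^2)·cos(x) + (-10 + 6·π^2)·cos(2·x) + (20/9 - 8·π^2/3)·cos(3·x) - π^2/3 + 2 + 3·π^4/5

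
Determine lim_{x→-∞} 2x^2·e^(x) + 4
The product is a 0·∞ indeterminate form at x → -∞.
Rewrite the product as 2x^2 / e^(-x) (an ∞/∞ form) and apply L'Hôpital, or use the standard hierarchy e^(|x|) ≫ |x^2| as x → -∞.
The indeterminate product → 0, so the limit = 4.

Final answer: 4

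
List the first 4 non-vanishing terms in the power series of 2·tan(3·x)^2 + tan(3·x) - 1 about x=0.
9·x^3 + 18·x^2 + 3·x - 1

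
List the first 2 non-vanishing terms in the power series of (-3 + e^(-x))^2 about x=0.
4·x + 4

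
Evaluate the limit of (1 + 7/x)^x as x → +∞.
As x → +∞: this is the defining limit (1 + 7/x)^x → e^7.
Limit = e^(7).

Final answer: e^(7)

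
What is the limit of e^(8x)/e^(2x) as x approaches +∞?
This is an ∞/∞ indeterminate form as x → +∞.
Rewrite e^(8x)/e^(2x) = e^((8−2)x) = e^(6x); the exponent coefficient is 6 > 0 so e^(6x) → ∞.
Limit = ∞.

Final answer: ∞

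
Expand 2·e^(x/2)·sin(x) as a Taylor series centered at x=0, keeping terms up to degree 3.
-x^3/12 + x^2 + 2·x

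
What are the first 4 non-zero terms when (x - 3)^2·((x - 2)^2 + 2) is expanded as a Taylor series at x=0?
-10·x^3 + 39·x^2 - 72·x + 54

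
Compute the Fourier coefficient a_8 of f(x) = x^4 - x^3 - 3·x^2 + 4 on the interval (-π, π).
a_8 = (1/π) ∫_{-π}^{π} f(x)·cos(8x) dx.
Evaluate the integral (use parity and integration by parts as needed): a_8 = -51/256 + π^2/8.

Final answer: -51/256 + π^2/8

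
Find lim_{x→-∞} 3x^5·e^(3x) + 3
The product is a 0·∞ indeterminate form at x → -∞.
Rewrite the product as 3x^5 / e^(-3x) (an ∞/∞ form) and apply L'Hôpital, or use the standard hierarchy e^(3|x|) ≫ |x^5| as x → -∞.
The indeterminate product → 0, so the limit = 3.

Final answer: 3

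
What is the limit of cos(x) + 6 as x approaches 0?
Direct substitution at x = 0 gives 7.

Final answer: 7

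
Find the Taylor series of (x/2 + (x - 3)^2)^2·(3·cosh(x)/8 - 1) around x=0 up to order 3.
-187·x^3/16 - 479·x^2/32 + 495·x/8 - 405/8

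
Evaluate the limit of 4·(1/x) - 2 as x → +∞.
Evaluate the dominant behaviour as x → +∞; each term tends to a finite value or vanishes.
Limit = -2.

Final answer: -2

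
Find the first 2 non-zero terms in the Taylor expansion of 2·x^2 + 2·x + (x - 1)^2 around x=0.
3·x^2 + 1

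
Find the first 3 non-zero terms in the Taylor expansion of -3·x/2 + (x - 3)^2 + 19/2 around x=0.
x^2 - 15·x/2 + 37/2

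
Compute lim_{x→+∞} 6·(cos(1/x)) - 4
Evaluate the dominant behaviour as x → +∞; each term tends to a finite value or vanishes.
Limit = 2.

Final answer: 2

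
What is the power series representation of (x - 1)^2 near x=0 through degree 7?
x^2 - 2·x + 1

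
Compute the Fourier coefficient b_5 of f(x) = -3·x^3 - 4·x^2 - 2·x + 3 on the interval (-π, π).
b_5 = (1/π) ∫_{-π}^{π} f(x)·sin(5x) dx.
Evaluate the integral (use parity and integration by parts as needed): b_5 = -6·π^2/5 - 64/125.

Final answer: -6·π^2/5 - 64/125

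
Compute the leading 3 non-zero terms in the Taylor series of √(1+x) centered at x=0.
-x^2/8 + x/2 + 1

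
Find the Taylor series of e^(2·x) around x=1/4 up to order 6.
e^(1/2) + 2·e^(1/2)·(x - 1/4) + 2·e^(1/2)·(x - 1/4)^2 + 4·e^(1/2)·(x - 1/4)^3/3 + 2·e^(1/2)·(x - 1/4)^4/3 + 4·e^(1/2)·(x - 1/4)^5/15 + 4·e^(1/2)·(x - 1/4)^6/45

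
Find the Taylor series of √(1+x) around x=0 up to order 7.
33·x^7/2048 - 21·x^6/1024 + 7·x^5/256 - 5·x^4/128 + x^3/16 - x^2/8 + x/2 + 1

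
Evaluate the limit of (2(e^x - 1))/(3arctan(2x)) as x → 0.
Both numerator and denominator → 0 as x → 0; this is a 0/0 indeterminate form.
Expand each to leading order near x = 0: numerator ~ 2·x, denominator ~ 6·x.
The limit of the ratio is 1/3.

Final answer: 1/3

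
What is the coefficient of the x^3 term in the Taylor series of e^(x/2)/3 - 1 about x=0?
Expand to order 3: e^(x/2)/3 - 1 = x^3/144 + x^2/24 + x/6 - 2/3 + O(x^4).
The coefficient of x^3 is 1/144.

Final answer: 1/144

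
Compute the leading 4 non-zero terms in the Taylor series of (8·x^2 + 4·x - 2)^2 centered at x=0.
64·x^3 - 16·x^2 - 16·x + 4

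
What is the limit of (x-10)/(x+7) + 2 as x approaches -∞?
Evaluate the dominant behaviour as x → -∞; each term tends to a finite value or vanishes.
Limit = 3.

Final answer: 3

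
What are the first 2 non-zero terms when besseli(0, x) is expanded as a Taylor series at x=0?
x^2/4 + 1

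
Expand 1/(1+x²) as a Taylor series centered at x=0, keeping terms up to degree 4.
x^4 - x^2 + 1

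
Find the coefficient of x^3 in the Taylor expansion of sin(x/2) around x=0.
Expand to order 3: sin(x/2) = -x^3/48 + x/2 + O(x^4).
The coefficient of x^3 is -1/48.

Final answer: -1/48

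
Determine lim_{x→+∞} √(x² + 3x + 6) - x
This is an ∞ − ∞ indeterminate form.
Multiply and divide by the conjugate √(x²+3x + 6) + x; the x² terms cancel, leaving (3x + 6)/(√(x²+3x + 6)+x) → 3/2.
Limit = 3/2.

Final answer: 3/2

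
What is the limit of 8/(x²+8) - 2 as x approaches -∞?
Evaluate the dominant behaviour as x → -∞; each term tends to a finite value or vanishes.
Limit = -2.

Final answer: -2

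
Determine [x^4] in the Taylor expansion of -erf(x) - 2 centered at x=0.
Expand to order 4: -erf(x) - 2 = 2·x^3/(3·√(π)) - 2·x/√(π) - 2 + O(x^5).
The coefficient of x^4 is 0.

Final answer: 0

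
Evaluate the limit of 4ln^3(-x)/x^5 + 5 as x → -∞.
The quotient is an ∞/∞ indeterminate form as x → -∞.
Compare growth rates of the dominant terms (exponentials ≫ polynomials ≫ logarithms), or apply L'Hôpital's rule; the quotient → 0.
Adding the constant: 0 + 5 = 5. Limit = 5.

Final answer: 5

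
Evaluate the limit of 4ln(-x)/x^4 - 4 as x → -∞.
The quotient is an ∞/∞ indeterminate form as x → -∞.
Compare growth rates of the dominant terms (exponentials ≫ polynomials ≫ logarithms), or apply L'Hôpital's rule; the quotient → 0.
Adding the constant: 0 - 4 = -4. Limit = -4.

Final answer: -4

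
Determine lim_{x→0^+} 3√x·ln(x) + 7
The product is a 0·∞ indeterminate form at x → 0⁺.
Rewrite the product as 3·ln(x) / x^(-1/2) and apply L'Hôpital, or use the standard hierarchy x^(-1/2) ≫ |ln x| as x → 0⁺.
The indeterminate product → 0, so the limit = 7.

Final answer: 7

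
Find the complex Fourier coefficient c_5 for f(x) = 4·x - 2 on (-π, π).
Compute the real Fourier coefficients first: a_5 = 0, b_5 = 8/5.
Then c_5 = (a_5 − i·b_5)/2 = -4·i/5.

Final answer: -4·i/5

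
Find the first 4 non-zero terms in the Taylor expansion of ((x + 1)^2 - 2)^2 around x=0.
4·x^3 + 2·x^2 - 4·x + 1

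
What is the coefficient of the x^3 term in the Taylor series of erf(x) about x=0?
Expand to order 3: erf(x) = -2·x^3/(3·√(π)) + 2·x/√(π) + O(x^4).
The coefficient of x^3 is -2/(3·√(π)).

Final answer: -2/(3·√(π))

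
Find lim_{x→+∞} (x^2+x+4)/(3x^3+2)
This is an ∞/∞ indeterminate form as x → +∞.
Divide numerator and denominator by x^3 and let the lower-order terms vanish; the numerator's degree 2 is below the denominator's degree 3, so the quotient → 0.
Limit = 0.

Final answer: 0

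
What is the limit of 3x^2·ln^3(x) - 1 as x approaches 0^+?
The product is a 0·∞ indeterminate form at x → 0⁺.
Rewrite the product as 3·ln^3(x) / x^(-2) and apply L'Hôpital, or use the standard hierarchy x^(-2) ≫ |ln x|^3 as x → 0⁺.
The indeterminate product → 0, so the limit = -1.

Final answer: -1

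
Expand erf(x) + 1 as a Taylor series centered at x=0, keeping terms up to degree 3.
-2·x^3/(3·√(π)) + 2·x/√(π) + 1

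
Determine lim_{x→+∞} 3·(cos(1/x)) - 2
Evaluate the dominant behaviour as x → +∞; each term tends to a finite value or vanishes.
Limit = 1.

Final answer: 1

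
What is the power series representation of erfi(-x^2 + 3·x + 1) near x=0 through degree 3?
42·e·x^3/√(π) + 16·e·x^2/√(π) + 6·e·x/√(π) + erfi(1)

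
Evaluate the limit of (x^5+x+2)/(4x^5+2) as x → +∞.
This is an ∞/∞ indeterminate form as x → +∞.
Divide numerator and denominator by x^5 and let the lower-order terms vanish; the leading terms give 1/4.
Limit = 1/4.

Final answer: 1/4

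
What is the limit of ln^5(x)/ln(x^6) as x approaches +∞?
This is an ∞/∞ indeterminate form as x → +∞.
Write ln(x^6) = 6·ln(x), reducing the quotient to ln^4(x)/6 → ∞.
Limit = ∞.

Final answer: ∞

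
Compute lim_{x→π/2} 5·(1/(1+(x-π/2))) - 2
Direct substitution at x = π/2 gives 3.

Final answer: 3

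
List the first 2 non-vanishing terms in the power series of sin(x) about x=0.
-x^3/6 + x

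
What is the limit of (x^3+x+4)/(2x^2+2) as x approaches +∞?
This is an ∞/∞ indeterminate form as x → +∞.
Divide numerator and denominator by x^3 and let the lower-order terms vanish; the numerator's degree 3 exceeds the denominator's degree 2, so the quotient diverges.
Limit = ∞.

Final answer: ∞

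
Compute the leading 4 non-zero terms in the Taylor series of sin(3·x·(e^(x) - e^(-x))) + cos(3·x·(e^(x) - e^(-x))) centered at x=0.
-839·x^6/20 - 17·x^4 + 6·x^2 + 1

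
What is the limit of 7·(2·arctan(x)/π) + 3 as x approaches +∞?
Evaluate the dominant behaviour as x → +∞; each term tends to a finite value or vanishes.
Limit = 10.

Final answer: 10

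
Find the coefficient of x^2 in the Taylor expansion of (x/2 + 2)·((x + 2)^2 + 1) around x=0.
Expand to order 2: (x/2 + 2)·((x + 2)^2 + 1) = 4·x^2 + 21·x/2 + 10 + O(x^3).
The coefficient of x^2 is 4.

Final answer: 4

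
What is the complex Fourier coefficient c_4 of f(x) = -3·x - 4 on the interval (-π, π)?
Compute the real Fourier coefficients first: a_4 = 0, b_4 = 3/2.
Then c_4 = (a_4 − i·b_4)/2 = -3·i/4.

Final answer: -3·i/4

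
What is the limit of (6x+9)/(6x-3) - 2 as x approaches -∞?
Evaluate the dominant behaviour as x → -∞; each term tends to a finite value or vanishes.
Limit = -1.

Final answer: -1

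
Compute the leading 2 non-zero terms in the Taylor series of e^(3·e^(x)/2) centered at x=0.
3·x·e^(3/2)/2 + e^(3/2)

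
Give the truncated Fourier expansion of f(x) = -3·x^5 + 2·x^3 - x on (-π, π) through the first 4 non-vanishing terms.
(-746 - 6·π^4 + 124·π^2)·sin(x) + (-17·π^2 + 53/2 + 3·π^4)·sin(2·x) + (-2·π^4 - 122/27 + 52·π^2/9)·sin(3·x) + (-23·π^2/8 + 101/64 + 3·π^4/2)·sin(4·x)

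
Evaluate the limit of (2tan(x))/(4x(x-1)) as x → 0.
Both numerator and denominator → 0 as x → 0; this is a 0/0 indeterminate form.
Expand each to leading order near x = 0: numerator ~ 2·x, denominator ~ -4·x.
The limit of the ratio is -1/2.

Final answer: -1/2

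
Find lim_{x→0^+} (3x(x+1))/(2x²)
Both numerator and denominator → 0 as x → 0^+; this is a 0/0 indeterminate form.
Expand each to leading order near x = 0: numerator ~ 3·x, denominator ~ 2·x^2.
The limit of the ratio is ∞.

Final answer: ∞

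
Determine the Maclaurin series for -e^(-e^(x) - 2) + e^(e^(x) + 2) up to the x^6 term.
x^6·(e^(-3)/80 + 203·e^(3)/720) + x^5·(e^(-3)/60 + 13·e^(3)/30) + x^4·(-e^(-3)/24 + 5·e^(3)/8) + x^3·(-e^(-3)/6 + 5·e^(3)/6) + x^2·e^(3) + x·(e^(-3) + e^(3)) - e^(-3) + e^(3)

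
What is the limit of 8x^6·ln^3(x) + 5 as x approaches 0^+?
The product is a 0·∞ indeterminate form at x → 0⁺.
Rewrite the product as 8·ln^3(x) / x^(-6) and apply L'Hôpital, or use the standard hierarchy x^(-6) ≫ |ln x|^3 as x → 0⁺.
The indeterminate product → 0, so the limit = 5.

Final answer: 5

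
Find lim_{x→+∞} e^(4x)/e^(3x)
This is an ∞/∞ indeterminate form as x → +∞.
Rewrite e^(4x)/e^(3x) = e^((4−3)x) = e^(x); the exponent coefficient is 1 > 0 so e^(x) → ∞.
Limit = ∞.

Final answer: ∞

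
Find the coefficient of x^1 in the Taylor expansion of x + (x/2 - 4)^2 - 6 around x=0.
Expand to order 1: x + (x/2 - 4)^2 - 6 = 10 - 3·x + O(x^2).
The coefficient of x^1 is -3.

Final answer: -3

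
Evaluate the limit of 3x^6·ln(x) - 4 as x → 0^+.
The product is a 0·∞ indeterminate form at x → 0⁺.
Rewrite the product as 3·ln(x) / x^(-6) and apply L'Hôpital, or use the standard hierarchy x^(-6) ≫ |ln x| as x → 0⁺.
The indeterminate product → 0, so the limit = -4.

Final answer: -4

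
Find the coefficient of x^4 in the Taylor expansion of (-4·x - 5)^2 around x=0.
Expand to order 4: (-4·x - 5)^2 = 16·x^2 + 40·x + 25 + O(x^5).
The coefficient of x^4 is 0.

Final answer: 0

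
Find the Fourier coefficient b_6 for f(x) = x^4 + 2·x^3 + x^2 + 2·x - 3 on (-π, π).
b_6 = (1/π) ∫_{-π}^{π} f(x)·sin(6x) dx.
Evaluate the integral (use parity and integration by parts as needed): b_6 = -2·π^2/3 - 5/9.

Final answer: -2·π^2/3 - 5/9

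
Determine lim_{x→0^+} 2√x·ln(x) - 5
The product is a 0·∞ indeterminate form at x → 0⁺.
Rewrite the product as 2·ln(x) / x^(-1/2) and apply L'Hôpital, or use the standard hierarchy x^(-1/2) ≫ |ln x| as x → 0⁺.
The indeterminate product → 0, so the limit = -5.

Final answer: -5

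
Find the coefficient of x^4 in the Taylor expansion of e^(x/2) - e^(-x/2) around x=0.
Expand to order 4: e^(x/2) - e^(-x/2) = x^3/24 + x + O(x^5).
The coefficient of x^4 is 0.

Final answer: 0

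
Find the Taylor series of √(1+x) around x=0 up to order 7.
33·x^7/2048 - 21·x^6/1024 + 7·x^5/256 - 5·x^4/128 + x^3/16 - x^2/8 + x/2 + 1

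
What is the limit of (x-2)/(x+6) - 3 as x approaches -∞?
Evaluate the dominant behaviour as x → -∞; each term tends to a finite value or vanishes.
Limit = -2.

Final answer: -2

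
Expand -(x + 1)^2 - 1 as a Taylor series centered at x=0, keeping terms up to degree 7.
-x^2 - 2·x - 2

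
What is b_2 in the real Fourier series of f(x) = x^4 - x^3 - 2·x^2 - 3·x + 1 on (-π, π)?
b_2 = (1/π) ∫_{-π}^{π} f(x)·sin(2x) dx.
Evaluate the integral (use parity and integration by parts as needed): b_2 = 3/2 + π^2.

Final answer: 3/2 + π^2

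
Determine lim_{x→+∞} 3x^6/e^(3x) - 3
The quotient is an ∞/∞ indeterminate form as x → +∞.
The exponential denominator e^(3x) dominates the polynomial numerator (e^x ≫ x^6 as x → ∞), so the quotient → 0.
Adding the constant: 0 - 3 = -3. Limit = -3.

Final answer: -3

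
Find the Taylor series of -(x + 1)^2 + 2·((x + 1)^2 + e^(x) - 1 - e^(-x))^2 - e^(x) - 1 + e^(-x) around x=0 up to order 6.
22·x^6/45 + 79·x^5/60 + 22·x^4/3 + 47·x^3/3 + 31·x^2 - 4·x - 2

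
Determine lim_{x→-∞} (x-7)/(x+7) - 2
Evaluate the dominant behaviour as x → -∞; each term tends to a finite value or vanishes.
Limit = -1.

Final answer: -1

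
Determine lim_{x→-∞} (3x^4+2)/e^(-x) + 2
The quotient is an ∞/∞ indeterminate form as x → -∞.
Compare growth rates of the dominant terms (exponentials ≫ polynomials ≫ logarithms), or apply L'Hôpital's rule; the quotient → 0.
Adding the constant: 0 + 2 = 2. Limit = 2.

Final answer: 2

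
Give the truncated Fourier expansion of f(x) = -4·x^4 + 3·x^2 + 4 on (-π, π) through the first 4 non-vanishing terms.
(-204 + 32·π^2)·cos(x) + (15 - 8·π^2)·cos(2·x) + (-100/27 + 32·π^2/9)·cos(3·x) - 4·π^4/5 + 4 + π^2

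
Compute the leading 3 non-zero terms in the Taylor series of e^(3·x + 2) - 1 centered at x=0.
9·x^2·e^(2)/2 + 3·x·e^(2) - 1 + e^(2)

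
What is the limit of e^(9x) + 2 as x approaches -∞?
Evaluate the dominant behaviour as x → -∞; each term tends to a finite value or vanishes.
Limit = 2.

Final answer: 2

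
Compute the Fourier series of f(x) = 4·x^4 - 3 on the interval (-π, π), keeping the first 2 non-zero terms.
(192 - 32·π^2)·cos(x) - 3 + 4·π^4/5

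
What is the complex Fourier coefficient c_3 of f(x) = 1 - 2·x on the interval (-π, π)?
Compute the real Fourier coefficients first: a_3 = 0, b_3 = -4/3.
Then c_3 = (a_3 − i·b_3)/2 = 2·i/3.

Final answer: 2·i/3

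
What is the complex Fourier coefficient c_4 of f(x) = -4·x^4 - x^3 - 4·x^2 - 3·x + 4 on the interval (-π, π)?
Compute the real Fourier coefficients first: a_4 = -2·π^2 - 1/4, b_4 = 21/16 + π^2/2.
Then c_4 = (a_4 − i·b_4)/2 = -π^2 - 1/8 - i·π^2/4 - 21·i/32.

Final answer: -π^2 - 1/8 - i·π^2/4 - 21·i/32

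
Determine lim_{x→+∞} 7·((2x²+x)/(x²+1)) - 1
Evaluate the dominant behaviour as x → +∞; each term tends to a finite value or vanishes.
Limit = 13.

Final answer: 13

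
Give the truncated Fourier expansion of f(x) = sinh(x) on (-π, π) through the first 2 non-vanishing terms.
sin(x)·sinh(π)/π - 4·sin(2·x)·sinh(π)/(5·π)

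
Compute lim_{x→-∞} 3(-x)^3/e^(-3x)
This is an ∞/∞ indeterminate form as x → -∞.
Compare growth rates of the dominant terms (exponentials ≫ polynomials ≫ logarithms), or apply L'Hôpital's rule; the quotient → 0.
Limit = 0.

Final answer: 0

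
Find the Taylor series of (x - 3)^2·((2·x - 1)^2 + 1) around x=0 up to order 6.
4·x^4 - 28·x^3 + 62·x^2 - 48·x + 18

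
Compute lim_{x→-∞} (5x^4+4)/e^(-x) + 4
The quotient is an ∞/∞ indeterminate form as x → -∞.
Compare growth rates of the dominant terms (exponentials ≫ polynomials ≫ logarithms), or apply L'Hôpital's rule; the quotient → 0.
Adding the constant: 0 + 4 = 4. Limit = 4.

Final answer: 4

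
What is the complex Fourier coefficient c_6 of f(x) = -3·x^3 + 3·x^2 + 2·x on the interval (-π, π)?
Compute the real Fourier coefficients first: a_6 = 1/3, b_6 = -5/6 + π^2.
Then c_6 = (a_6 − i·b_6)/2 = 1/6 - i·π^2/2 + 5·i/12.

Final answer: 1/6 - i·π^2/2 + 5·i/12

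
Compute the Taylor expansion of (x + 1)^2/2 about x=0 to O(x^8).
x^2/2 + x + 1/2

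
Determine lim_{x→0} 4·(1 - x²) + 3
Direct substitution at x = 0 gives 7.

Final answer: 7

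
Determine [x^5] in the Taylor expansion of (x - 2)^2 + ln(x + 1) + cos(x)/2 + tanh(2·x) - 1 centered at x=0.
Expand to order 5: (x - 2)^2 + ln(x + 1) + cos(x)/2 + tanh(2·x) - 1 = 67·x^5/15 - 11·x^4/48 - 7·x^3/3 + x^2/4 - x + 7/2 + O(x^6).
The coefficient of x^5 is 67/15.

Final answer: 67/15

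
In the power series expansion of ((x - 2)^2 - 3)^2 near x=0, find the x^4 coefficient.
Expand to order 4: ((x - 2)^2 - 3)^2 = x^4 - 8·x^3 + 18·x^2 - 8·x + 1 + O(x^5).
The coefficient of x^4 is 1.

Final answer: 1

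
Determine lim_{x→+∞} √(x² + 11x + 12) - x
This is an ∞ − ∞ indeterminate form.
Multiply and divide by the conjugate √(x²+11x + 12) + x; the x² terms cancel, leaving (11x + 12)/(√(x²+11x + 12)+x) → 11/2.
Limit = 11/2.

Final answer: 11/2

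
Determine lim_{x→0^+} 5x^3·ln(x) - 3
The product is a 0·∞ indeterminate form at x → 0⁺.
Rewrite the product as 5·ln(x) / x^(-3) and apply L'Hôpital, or use the standard hierarchy x^(-3) ≫ |ln x| as x → 0⁺.
The indeterminate product → 0, so the limit = -3.

Final answer: -3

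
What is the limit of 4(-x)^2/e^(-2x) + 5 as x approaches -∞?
The quotient is an ∞/∞ indeterminate form as x → -∞.
Compare growth rates of the dominant terms (exponentials ≫ polynomials ≫ logarithms), or apply L'Hôpital's rule; the quotient → 0.
Adding the constant: 0 + 5 = 5. Limit = 5.

Final answer: 5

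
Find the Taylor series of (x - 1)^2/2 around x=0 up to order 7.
x^2/2 - x + 1/2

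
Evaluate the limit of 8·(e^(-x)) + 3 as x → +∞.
Evaluate the dominant behaviour as x → +∞; each term tends to a finite value or vanishes.
Limit = 3.

Final answer: 3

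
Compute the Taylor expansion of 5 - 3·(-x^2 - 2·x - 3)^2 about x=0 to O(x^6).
-3·x^4 - 12·x^3 - 30·x^2 - 36·x - 22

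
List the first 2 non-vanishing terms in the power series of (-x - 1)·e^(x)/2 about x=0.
-x - 1/2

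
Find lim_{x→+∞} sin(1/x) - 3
Evaluate the dominant behaviour as x → +∞; each term tends to a finite value or vanishes.
Limit = -3.

Final answer: -3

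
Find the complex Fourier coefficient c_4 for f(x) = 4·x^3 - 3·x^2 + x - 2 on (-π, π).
Compute the real Fourier coefficients first: a_4 = -3/4, b_4 = 1/4 - 2·π^2.
Then c_4 = (a_4 − i·b_4)/2 = -3/8 - i/8 + i·π^2.

Final answer: -3/8 - i/8 + i·π^2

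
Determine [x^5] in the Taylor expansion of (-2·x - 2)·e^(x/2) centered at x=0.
Expand to order 5: (-2·x - 2)·e^(x/2) = -11·x^5/1920 - 3·x^4/64 - 7·x^3/24 - 5·x^2/4 - 3·x - 2 + O(x^6).
The coefficient of x^5 is -11/1920.

Final answer: -11/1920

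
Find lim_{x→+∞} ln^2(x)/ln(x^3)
This is an ∞/∞ indeterminate form as x → +∞.
Write ln(x^3) = 3·ln(x), reducing the quotient to ln(x)/3 → ∞.
Limit = ∞.

Final answer: ∞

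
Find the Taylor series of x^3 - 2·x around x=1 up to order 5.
-1 + (x - 1) + 3·(x - 1)^2 + (x - 1)^3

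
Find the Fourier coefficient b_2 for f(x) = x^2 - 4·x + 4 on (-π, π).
b_2 = (1/π) ∫_{-π}^{π} f(x)·sin(2x) dx.
Evaluate the integral (use parity and integration by parts as needed): b_2 = 4.

Final answer: 4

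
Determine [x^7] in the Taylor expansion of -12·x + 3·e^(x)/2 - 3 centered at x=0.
Expand to order 7: -12·x + 3·e^(x)/2 - 3 = x^7/3360 + x^6/480 + x^5/80 + x^4/16 + x^3/4 + 3·x^2/4 - 21·x/2 - 3/2 + O(x^8).
The coefficient of x^7 is 1/3360.

Final answer: 1/3360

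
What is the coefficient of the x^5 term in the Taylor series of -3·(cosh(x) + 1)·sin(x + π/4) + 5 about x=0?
Expand to order 5: -3·(cosh(x) + 1)·sin(x + π/4) + 5 = 3·√(2)·x^5/80 + 3·√(2)·x^4/16 - √(2)·x^3/4 + 3·√(2)·x^2/4 - 3·√(2)·x - 3·√(2) + 5 + O(x^6).
The coefficient of x^5 is 3·√(2)/80.

Final answer: 3·√(2)/80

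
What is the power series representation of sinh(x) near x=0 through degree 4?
x^3/6 + x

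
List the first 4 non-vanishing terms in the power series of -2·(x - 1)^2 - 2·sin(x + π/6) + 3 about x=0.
-x^4/24 + √(3)·x^3/6 - 3·x^2/2 + x·(4 - √(3))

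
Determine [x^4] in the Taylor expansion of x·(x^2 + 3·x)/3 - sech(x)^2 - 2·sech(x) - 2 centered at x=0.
Expand to order 4: x·(x^2 + 3·x)/3 - sech(x)^2 - 2·sech(x) - 2 = -13·x^4/12 + x^3/3 + 3·x^2 - 5 + O(x^5).
The coefficient of x^4 is -13/12.

Final answer: -13/12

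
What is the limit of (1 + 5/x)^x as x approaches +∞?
As x → +∞: this is the defining limit (1 + 5/x)^x → e^5.
Limit = e^(5).

Final answer: e^(5)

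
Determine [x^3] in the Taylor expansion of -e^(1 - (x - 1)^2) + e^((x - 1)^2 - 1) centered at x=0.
Expand to order 3: -e^(1 - (x - 1)^2) + e^((x - 1)^2 - 1) = -8·x^3/3 + 2·x^2 - 4·x + O(x^4).
The coefficient of x^3 is -8/3.

Final answer: -8/3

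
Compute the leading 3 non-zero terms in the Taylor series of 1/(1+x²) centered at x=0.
x^4 - x^2 + 1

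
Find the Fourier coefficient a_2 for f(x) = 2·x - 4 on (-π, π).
a_2 = (1/π) ∫_{-π}^{π} f(x)·cos(2x) dx.
Evaluate the integral (use parity and integration by parts as needed): a_2 = 0.

Final answer: 0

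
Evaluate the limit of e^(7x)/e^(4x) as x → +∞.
This is an ∞/∞ indeterminate form as x → +∞.
Rewrite e^(7x)/e^(4x) = e^((7−4)x) = e^(3x); the exponent coefficient is 3 > 0 so e^(3x) → ∞.
Limit = ∞.

Final answer: ∞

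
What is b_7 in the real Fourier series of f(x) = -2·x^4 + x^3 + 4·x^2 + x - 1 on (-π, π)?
b_7 = (1/π) ∫_{-π}^{π} f(x)·sin(7x) dx.
Evaluate the integral (use parity and integration by parts as needed): b_7 = 86/343 + 2·π^2/7.

Final answer: 86/343 + 2·π^2/7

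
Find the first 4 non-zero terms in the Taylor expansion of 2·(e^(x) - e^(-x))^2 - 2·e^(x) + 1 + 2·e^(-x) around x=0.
-2·x^3/3 + 8·x^2 - 4·x + 1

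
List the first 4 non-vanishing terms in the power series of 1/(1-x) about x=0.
x^3 + x^2 + x + 1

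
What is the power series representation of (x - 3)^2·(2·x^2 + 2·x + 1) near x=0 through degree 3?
-10·x^3 + 7·x^2 + 12·x + 9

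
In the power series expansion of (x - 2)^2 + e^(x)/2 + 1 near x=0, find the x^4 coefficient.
Expand to order 4: (x - 2)^2 + e^(x)/2 + 1 = x^4/48 + x^3/12 + 5·x^2/4 - 7·x/2 + 11/2 + O(x^5).
The coefficient of x^4 is 1/48.

Final answer: 1/48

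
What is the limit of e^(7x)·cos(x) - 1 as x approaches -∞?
Evaluate the dominant behaviour as x → -∞; each term tends to a finite value or vanishes.
Limit = -1.

Final answer: -1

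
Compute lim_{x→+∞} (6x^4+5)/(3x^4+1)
This is an ∞/∞ indeterminate form as x → +∞.
Divide numerator and denominator by x^4 and let the lower-order terms vanish; the leading terms give 6/3 = 2.
Limit = 2.

Final answer: 2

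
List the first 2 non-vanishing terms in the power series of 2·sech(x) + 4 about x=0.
6 - x^2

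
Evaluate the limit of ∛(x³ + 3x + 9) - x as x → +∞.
This is an ∞ − ∞ indeterminate form.
Multiply by (A² + AB + B²)/(A² + AB + B²) where A = ∛(x³+3x + 9), B = x to use A³ − B³ = (A−B)(A²+AB+B²); the x³ terms cancel, leaving (3x + 9)/(A²+AB+B²) with denominator ~ 3x², so the limit is 0.
Limit = 0.

Final answer: 0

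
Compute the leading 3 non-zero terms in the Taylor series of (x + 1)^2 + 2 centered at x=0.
x^2 + 2·x + 3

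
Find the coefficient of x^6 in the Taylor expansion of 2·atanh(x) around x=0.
Expand to order 6: 2·atanh(x) = 2·x^5/5 + 2·x^3/3 + 2·x + O(x^7).
The coefficient of x^6 is 0.

Final answer: 0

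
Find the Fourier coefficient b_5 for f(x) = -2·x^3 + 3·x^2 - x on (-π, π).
b_5 = (1/π) ∫_{-π}^{π} f(x)·sin(5x) dx.
Evaluate the integral (use parity and integration by parts as needed): b_5 = -4·π^2/5 - 26/125.

Final answer: -4·π^2/5 - 26/125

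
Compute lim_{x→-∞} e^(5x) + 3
Evaluate the dominant behaviour as x → -∞; each term tends to a finite value or vanishes.
Limit = 3.

Final answer: 3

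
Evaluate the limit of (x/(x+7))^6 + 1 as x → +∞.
As x → +∞: x/(x+7) = 1/(1 + 7/x) → 1, and the 6th power of a limit-1 base also → 1; with the additive constant, 1 + 1 = 2.
Limit = 2.

Final answer: 2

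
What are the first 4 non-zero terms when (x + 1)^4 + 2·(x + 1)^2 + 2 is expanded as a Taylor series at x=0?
4·x^3 + 8·x^2 + 8·x + 5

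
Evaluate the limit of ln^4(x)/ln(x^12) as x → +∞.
This is an ∞/∞ indeterminate form as x → +∞.
Write ln(x^12) = 12·ln(x), reducing the quotient to ln^3(x)/12 → ∞.
Limit = ∞.

Final answer: ∞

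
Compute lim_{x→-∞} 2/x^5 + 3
Evaluate the dominant behaviour as x → -∞; each term tends to a finite value or vanishes.
Limit = 3.

Final answer: 3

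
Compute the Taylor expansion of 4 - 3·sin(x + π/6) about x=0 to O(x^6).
-√(3)·x^5/80 - x^4/16 + √(3)·x^3/4 + 3·x^2/4 - 3·√(3)·x/2 + 5/2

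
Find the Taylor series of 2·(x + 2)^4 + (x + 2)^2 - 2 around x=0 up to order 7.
2·x^4 + 16·x^3 + 49·x^2 + 68·x + 34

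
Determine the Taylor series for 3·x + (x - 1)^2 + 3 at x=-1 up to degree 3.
4 - (x + 1) + (x + 1)^2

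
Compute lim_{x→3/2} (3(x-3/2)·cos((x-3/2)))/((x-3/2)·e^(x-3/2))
Both numerator and denominator → 0 as x → 3/2; this is a 0/0 indeterminate form.
Expand each to leading order near x = 3/2: numerator ~ 3·(x - 3/2), denominator ~ (x - 3/2).
The limit of the ratio is 3.

Final answer: 3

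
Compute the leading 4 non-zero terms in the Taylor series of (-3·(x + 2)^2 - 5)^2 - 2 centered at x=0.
72·x^3 + 246·x^2 + 408·x + 287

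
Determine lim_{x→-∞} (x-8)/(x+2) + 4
Evaluate the dominant behaviour as x → -∞; each term tends to a finite value or vanishes.
Limit = 5.

Final answer: 5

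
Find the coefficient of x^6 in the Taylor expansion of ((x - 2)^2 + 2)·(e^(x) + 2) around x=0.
Expand to order 6: ((x - 2)^2 + 2)·(e^(x) + 2) = x^6/60 + x^5/20 + x^4/12 + 2·x^2 - 6·x + 18 + O(x^7).
The coefficient of x^6 is 1/60.

Final answer: 1/60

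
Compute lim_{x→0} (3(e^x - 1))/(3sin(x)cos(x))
Both numerator and denominator → 0 as x → 0; this is a 0/0 indeterminate form.
Expand each to leading order near x = 0: numerator ~ 3·x, denominator ~ 3·x.
The limit of the ratio is 1.

Final answer: 1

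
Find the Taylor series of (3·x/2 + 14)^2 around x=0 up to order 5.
9·x^2/4 + 42·x + 196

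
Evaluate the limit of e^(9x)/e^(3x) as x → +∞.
This is an ∞/∞ indeterminate form as x → +∞.
Rewrite e^(9x)/e^(3x) = e^((9−3)x) = e^(6x); the exponent coefficient is 6 > 0 so e^(6x) → ∞.
Limit = ∞.

Final answer: ∞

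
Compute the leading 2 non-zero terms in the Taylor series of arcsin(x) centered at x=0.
x^3/6 + x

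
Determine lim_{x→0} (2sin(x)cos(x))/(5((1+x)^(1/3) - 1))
Both numerator and denominator → 0 as x → 0; this is a 0/0 indeterminate form.
Expand each to leading order near x = 0: numerator ~ 2·x, denominator ~ 5·x/3.
The limit of the ratio is 6/5.

Final answer: 6/5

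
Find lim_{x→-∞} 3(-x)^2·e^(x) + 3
The product is a 0·∞ indeterminate form at x → -∞.
Rewrite the product as 3(-x)^2 / e^(-x) (an ∞/∞ form) and apply L'Hôpital, or use the standard hierarchy e^(|x|) ≫ |(-x)^2| as x → -∞.
The indeterminate product → 0, so the limit = 3.

Final answer: 3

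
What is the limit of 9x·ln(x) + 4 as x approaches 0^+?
The product is a 0·∞ indeterminate form at x → 0⁺.
Rewrite the product as 9·ln(x) / x^(-1) and apply L'Hôpital, or use the standard hierarchy x^(-1) ≫ |ln x| as x → 0⁺.
The indeterminate product → 0, so the limit = 4.

Final answer: 4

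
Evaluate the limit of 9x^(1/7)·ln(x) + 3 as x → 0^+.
The product is a 0·∞ indeterminate form at x → 0⁺.
Rewrite the product as 9·ln(x) / x^(-1/7) and apply L'Hôpital, or use the standard hierarchy x^(-1/7) ≫ |ln x| as x → 0⁺.
The indeterminate product → 0, so the limit = 3.

Final answer: 3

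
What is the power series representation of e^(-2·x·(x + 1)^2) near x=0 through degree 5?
-104·x^5/15 + 14·x^4/3 + 14·x^3/3 - 2·x^2 - 2·x + 1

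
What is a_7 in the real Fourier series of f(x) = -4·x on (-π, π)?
a_7 = (1/π) ∫_{-π}^{π} f(x)·cos(7x) dx.
Evaluate the integral (use parity and integration by parts as needed): a_7 = 0.

Final answer: 0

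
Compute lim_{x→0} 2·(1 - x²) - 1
Direct substitution at x = 0 gives 1.

Final answer: 1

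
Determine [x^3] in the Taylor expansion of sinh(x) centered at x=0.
Expand to order 3: sinh(x) = x^3/6 + x + O(x^4).
The coefficient of x^3 is 1/6.

Final answer: 1/6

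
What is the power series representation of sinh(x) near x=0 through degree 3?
x^3/6 + x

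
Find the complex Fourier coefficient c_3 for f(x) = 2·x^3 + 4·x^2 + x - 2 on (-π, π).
Compute the real Fourier coefficients first: a_3 = -16/9, b_3 = -2/9 + 4·π^2/3.
Then c_3 = (a_3 − i·b_3)/2 = -8/9 - 2·i·π^2/3 + i/9.

Final answer: -8/9 - 2·i·π^2/3 + i/9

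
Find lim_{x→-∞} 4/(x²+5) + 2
Evaluate the dominant behaviour as x → -∞; each term tends to a finite value or vanishes.
Limit = 2.

Final answer: 2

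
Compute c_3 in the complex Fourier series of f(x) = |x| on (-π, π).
Compute the real Fourier coefficients first: a_3 = -4/(9·π), b_3 = 0.
Then c_3 = (a_3 − i·b_3)/2 = -2/(9·π).

Final answer: -2/(9·π)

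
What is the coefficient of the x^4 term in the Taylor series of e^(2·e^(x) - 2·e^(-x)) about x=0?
Expand to order 4: e^(2·e^(x) - 2·e^(-x)) = 40·x^4/3 + 34·x^3/3 + 8·x^2 + 4·x + 1 + O(x^5).
The coefficient of x^4 is 40/3.

Final answer: 40/3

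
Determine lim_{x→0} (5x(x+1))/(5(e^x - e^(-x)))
Both numerator and denominator → 0 as x → 0; this is a 0/0 indeterminate form.
Expand each to leading order near x = 0: numerator ~ 5·x, denominator ~ 10·x.
The limit of the ratio is 1/2.

Final answer: 1/2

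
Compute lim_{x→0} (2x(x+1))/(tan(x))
Both numerator and denominator → 0 as x → 0; this is a 0/0 indeterminate form.
Expand each to leading order near x = 0: numerator ~ 2·x, denominator ~ x.
The limit of the ratio is 2.

Final answer: 2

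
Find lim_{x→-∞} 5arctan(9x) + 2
Evaluate the dominant behaviour as x → -∞; each term tends to a finite value or vanishes.
Limit = 2 - 5·π/2.

Final answer: 2 - 5·π/2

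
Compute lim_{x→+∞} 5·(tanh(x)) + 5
Evaluate the dominant behaviour as x → +∞; each term tends to a finite value or vanishes.
Limit = 10.

Final answer: 10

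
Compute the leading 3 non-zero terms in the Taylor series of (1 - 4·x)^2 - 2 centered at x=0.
16·x^2 - 8·x - 1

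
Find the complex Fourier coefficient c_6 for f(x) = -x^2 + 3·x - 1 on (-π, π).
Compute the real Fourier coefficients first: a_6 = -1/9, b_6 = -1.
Then c_6 = (a_6 − i·b_6)/2 = -1/18 + i/2.

Final answer: -1/18 + i/2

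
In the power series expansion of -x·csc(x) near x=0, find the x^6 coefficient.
Expand to order 6: -x·csc(x) = -31·x^6/15120 - 7·x^4/360 - x^2/6 - 1 + O(x^7).
The coefficient of x^6 is -31/15120.

Final answer: -31/15120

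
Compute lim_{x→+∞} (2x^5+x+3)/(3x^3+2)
This is an ∞/∞ indeterminate form as x → +∞.
Divide numerator and denominator by x^5 and let the lower-order terms vanish; the numerator's degree 5 exceeds the denominator's degree 3, so the quotient diverges.
Limit = ∞.

Final answer: ∞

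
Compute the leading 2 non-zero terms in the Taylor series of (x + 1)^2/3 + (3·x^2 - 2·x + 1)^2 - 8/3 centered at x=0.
-10·x/3 - 4/3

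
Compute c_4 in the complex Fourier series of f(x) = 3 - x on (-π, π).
Compute the real Fourier coefficients first: a_4 = 0, b_4 = 1/2.
Then c_4 = (a_4 − i·b_4)/2 = -i/4.

Final answer: -i/4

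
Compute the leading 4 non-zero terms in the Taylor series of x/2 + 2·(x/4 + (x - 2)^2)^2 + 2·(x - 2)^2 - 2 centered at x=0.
-15·x^3 + 369·x^2/8 - 135·x/2 + 38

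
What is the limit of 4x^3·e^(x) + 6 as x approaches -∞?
The product is a 0·∞ indeterminate form at x → -∞.
Rewrite the product as 4x^3 / e^(-x) (an ∞/∞ form) and apply L'Hôpital, or use the standard hierarchy e^(|x|) ≫ |x^3| as x → -∞.
The indeterminate product → 0, so the limit = 6.

Final answer: 6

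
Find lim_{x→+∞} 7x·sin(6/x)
As x → +∞: let u = 6/x → 0⁺; then 7·x·sin(6/x) = 7·6·sin(u)/u → 7·6·1 = 42.
Limit = 42.

Final answer: 42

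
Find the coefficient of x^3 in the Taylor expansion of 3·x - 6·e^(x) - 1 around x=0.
Expand to order 3: 3·x - 6·e^(x) - 1 = -x^3 - 3·x^2 - 3·x - 7 + O(x^4).
The coefficient of x^3 is -1.

Final answer: -1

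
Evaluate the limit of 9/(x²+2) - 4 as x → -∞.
Evaluate the dominant behaviour as x → -∞; each term tends to a finite value or vanishes.
Limit = -4.

Final answer: -4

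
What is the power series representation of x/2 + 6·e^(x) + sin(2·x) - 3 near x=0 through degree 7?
-61·x^7/2520 + x^6/120 + 19·x^5/60 + x^4/4 - x^3/3 + 3·x^2 + 17·x/2 + 3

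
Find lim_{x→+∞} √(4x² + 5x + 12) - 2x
As x → +∞: multiply by the conjugate to get (5x+12)/(√(4x²+5x+12)+2x); the denominator ~ 4x, so the limit is 5/4.
Limit = 5/4.

Final answer: 5/4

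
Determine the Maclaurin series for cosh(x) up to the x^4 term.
x^4/24 + x^2/2 + 1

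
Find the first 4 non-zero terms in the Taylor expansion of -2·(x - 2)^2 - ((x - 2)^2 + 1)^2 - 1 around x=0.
8·x^3 - 28·x^2 + 48·x - 34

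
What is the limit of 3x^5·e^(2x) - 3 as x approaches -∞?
The product is a 0·∞ indeterminate form at x → -∞.
Rewrite the product as 3x^5 / e^(-2x) (an ∞/∞ form) and apply L'Hôpital, or use the standard hierarchy e^(2|x|) ≫ |x^5| as x → -∞.
The indeterminate product → 0, so the limit = -3.

Final answer: -3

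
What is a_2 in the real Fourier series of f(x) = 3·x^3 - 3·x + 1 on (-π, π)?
a_2 = (1/π) ∫_{-π}^{π} f(x)·cos(2x) dx.
Evaluate the integral (use parity and integration by parts as needed): a_2 = 0.

Final answer: 0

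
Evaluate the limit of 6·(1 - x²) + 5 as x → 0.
Direct substitution at x = 0 gives 11.

Final answer: 11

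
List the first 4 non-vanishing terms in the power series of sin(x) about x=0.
-x^7/5040 + x^5/120 - x^3/6 + x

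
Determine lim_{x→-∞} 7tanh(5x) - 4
Evaluate the dominant behaviour as x → -∞; each term tends to a finite value or vanishes.
Limit = -11.

Final answer: -11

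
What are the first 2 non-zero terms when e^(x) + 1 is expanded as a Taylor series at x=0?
x + 2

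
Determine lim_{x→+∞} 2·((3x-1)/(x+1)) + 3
Evaluate the dominant behaviour as x → +∞; each term tends to a finite value or vanishes.
Limit = 9.

Final answer: 9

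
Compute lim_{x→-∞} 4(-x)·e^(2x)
This is a 0·∞ indeterminate form at x → -∞.
Rewrite the product as 4(-x) / e^(-2x) (an ∞/∞ form) and apply L'Hôpital, or use the standard hierarchy e^(2|x|) ≫ |(-x)| as x → -∞.
The indeterminate product → 0, so the limit = 0.

Final answer: 0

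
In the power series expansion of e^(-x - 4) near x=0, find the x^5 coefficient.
Expand to order 5: e^(-x - 4) = -x^5·e^(-4)/120 + x^4·e^(-4)/24 - x^3·e^(-4)/6 + x^2·e^(-4)/2 - x·e^(-4) + e^(-4) + O(x^6).
The coefficient of x^5 is -e^(-4)/120.

Final answer: -e^(-4)/120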